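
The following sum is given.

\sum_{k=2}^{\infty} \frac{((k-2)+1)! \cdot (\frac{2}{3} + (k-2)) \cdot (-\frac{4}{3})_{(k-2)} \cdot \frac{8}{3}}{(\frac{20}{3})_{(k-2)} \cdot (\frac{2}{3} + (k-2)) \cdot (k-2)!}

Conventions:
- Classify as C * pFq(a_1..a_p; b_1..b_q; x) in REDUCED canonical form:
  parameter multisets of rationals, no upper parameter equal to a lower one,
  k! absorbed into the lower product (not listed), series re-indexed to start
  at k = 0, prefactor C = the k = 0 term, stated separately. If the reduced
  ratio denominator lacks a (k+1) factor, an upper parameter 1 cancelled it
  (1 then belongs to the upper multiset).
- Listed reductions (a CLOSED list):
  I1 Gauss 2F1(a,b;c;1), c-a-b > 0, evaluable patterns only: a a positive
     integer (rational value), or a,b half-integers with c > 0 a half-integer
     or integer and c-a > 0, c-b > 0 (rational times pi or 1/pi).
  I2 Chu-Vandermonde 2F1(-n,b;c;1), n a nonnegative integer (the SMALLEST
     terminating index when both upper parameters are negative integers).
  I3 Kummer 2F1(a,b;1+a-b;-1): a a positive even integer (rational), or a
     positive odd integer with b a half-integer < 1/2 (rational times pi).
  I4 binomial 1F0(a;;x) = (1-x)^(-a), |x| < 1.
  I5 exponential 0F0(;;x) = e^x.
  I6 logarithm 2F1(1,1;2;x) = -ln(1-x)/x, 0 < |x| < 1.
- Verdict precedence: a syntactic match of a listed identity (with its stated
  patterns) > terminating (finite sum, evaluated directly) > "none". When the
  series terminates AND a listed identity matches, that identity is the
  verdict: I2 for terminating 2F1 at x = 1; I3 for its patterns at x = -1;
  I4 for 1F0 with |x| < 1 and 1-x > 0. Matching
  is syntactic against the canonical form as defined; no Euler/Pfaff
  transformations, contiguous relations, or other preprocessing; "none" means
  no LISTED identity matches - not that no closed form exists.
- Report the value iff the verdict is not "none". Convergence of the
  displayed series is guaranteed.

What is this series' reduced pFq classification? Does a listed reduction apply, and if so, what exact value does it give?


Key observation: t_0 = \frac{8}{3} here, and striking the common factor k + 2/3 reduces the term (C = 8/3, x = 1).
Adjacent-term ratio: r(k) = 1 * (k-\frac{4}{3}) (k+2) / [(k+\frac{20}{3}) (k+1)] - rational in k, leading ratio 1; with t_0 = \frac{8}{3}, classification follows.

The series (x = 1) is 2F1: upper {-\frac{4}{3}, 2}, lower {\frac{20}{3}}, prefactor \frac{8}{3}. Verdict: the Gauss summation I1 matches (x = 1: the Gamma ratio telescopes since c-a-b = 6 > 0 and a = 2 in Z>0). Sum: \frac{136}{81}.


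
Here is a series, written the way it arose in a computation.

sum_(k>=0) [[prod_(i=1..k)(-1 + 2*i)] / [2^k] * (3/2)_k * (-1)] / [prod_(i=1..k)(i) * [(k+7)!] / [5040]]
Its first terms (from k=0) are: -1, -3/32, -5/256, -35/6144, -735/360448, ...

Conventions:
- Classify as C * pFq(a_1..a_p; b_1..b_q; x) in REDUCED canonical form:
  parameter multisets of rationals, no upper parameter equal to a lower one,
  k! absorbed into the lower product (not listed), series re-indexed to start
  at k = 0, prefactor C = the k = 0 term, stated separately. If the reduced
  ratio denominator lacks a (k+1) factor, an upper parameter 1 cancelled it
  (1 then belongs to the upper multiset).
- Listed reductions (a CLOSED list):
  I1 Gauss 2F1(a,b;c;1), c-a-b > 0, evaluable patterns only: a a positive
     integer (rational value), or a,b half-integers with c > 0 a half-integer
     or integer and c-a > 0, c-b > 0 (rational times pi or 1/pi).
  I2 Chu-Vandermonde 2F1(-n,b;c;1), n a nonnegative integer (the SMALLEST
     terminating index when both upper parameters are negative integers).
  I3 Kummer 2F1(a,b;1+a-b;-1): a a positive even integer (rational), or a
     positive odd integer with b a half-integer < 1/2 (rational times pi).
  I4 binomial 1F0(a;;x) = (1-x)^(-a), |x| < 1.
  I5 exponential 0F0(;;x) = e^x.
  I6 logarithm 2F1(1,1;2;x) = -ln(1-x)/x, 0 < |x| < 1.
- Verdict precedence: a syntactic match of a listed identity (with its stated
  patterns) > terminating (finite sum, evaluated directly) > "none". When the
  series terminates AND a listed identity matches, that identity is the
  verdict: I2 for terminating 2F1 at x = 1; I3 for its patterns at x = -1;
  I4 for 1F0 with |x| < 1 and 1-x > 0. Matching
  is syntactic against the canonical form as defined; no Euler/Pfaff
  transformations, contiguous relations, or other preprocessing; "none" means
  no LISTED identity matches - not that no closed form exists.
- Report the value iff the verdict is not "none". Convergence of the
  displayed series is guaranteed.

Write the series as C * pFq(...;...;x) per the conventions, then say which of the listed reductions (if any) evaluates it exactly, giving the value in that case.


This is -1 * 2F1(1/2, 3/2; 8; 1) in reduced canonical form. Verdict at x = 1: Gauss's theorem I1 (half-integer case) matches (x = 1; upper {1/2, 3/2} half-integers, c = 8 in the evaluable pattern). Exact value: (-1048576/297297) / pi.

Key observation: t_0 = -1 here, and the odd product 1*3*...*(2k-1) (C = -1, x = 1) is 2^k (1/2)_k.
Adjacent-term ratio: r(k) = 1 * (k+1/2) (k+3/2) / [(k+8) (k+1)] - rational in k, leading ratio 1; with t_0 = -1, classification follows.


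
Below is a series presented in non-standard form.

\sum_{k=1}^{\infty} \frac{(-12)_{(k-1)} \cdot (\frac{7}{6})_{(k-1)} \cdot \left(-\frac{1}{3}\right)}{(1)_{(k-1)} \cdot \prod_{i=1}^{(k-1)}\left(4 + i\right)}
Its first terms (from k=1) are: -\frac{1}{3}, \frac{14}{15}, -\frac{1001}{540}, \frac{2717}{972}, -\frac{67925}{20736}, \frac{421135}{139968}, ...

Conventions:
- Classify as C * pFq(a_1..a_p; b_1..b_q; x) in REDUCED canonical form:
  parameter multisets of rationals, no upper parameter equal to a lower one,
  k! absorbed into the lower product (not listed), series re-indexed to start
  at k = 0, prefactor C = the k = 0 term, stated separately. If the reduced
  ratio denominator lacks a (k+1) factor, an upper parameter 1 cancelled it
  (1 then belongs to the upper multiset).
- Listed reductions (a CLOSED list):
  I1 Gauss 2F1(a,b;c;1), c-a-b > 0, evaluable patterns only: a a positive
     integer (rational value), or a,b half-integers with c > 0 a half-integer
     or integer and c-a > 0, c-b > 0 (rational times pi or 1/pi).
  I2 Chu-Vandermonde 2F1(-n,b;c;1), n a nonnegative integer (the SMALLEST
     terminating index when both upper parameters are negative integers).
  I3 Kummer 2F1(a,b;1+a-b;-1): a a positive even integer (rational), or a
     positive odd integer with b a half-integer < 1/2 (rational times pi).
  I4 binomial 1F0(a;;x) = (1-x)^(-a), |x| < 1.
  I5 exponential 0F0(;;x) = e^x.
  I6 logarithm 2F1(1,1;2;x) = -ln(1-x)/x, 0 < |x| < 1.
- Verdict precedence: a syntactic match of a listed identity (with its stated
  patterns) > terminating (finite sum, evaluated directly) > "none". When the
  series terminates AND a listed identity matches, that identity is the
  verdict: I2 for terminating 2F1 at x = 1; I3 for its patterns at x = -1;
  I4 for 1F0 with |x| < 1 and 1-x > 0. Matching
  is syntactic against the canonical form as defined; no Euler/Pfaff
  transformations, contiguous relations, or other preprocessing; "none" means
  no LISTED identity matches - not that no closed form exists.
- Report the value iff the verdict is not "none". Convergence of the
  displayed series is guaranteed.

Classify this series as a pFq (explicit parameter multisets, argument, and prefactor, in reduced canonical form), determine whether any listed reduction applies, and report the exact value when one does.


x = 1 here; the reduced form reads 2F1, upper {-12, \frac{7}{6}}, lower {5}, C = -\frac{1}{3}. Verdict: the Chu-Vandermonde identity I2 fires (terminating 2F1 at x = 1 with n = 12, b = 7/6, c = 5). Exact value: -\frac{2107957631244911}{32499186133893120}.

The tell: t_0 = -\frac{1}{3} here, and (1)_k (C = -1/3) is k! itself.
Step ratio: r(k) = 1 * (k-12) (k+\frac{7}{6}) / [(k+5) (k+1)] - poly over poly, x = 1 from leading terms; C = -\frac{1}{3} at k = 0.


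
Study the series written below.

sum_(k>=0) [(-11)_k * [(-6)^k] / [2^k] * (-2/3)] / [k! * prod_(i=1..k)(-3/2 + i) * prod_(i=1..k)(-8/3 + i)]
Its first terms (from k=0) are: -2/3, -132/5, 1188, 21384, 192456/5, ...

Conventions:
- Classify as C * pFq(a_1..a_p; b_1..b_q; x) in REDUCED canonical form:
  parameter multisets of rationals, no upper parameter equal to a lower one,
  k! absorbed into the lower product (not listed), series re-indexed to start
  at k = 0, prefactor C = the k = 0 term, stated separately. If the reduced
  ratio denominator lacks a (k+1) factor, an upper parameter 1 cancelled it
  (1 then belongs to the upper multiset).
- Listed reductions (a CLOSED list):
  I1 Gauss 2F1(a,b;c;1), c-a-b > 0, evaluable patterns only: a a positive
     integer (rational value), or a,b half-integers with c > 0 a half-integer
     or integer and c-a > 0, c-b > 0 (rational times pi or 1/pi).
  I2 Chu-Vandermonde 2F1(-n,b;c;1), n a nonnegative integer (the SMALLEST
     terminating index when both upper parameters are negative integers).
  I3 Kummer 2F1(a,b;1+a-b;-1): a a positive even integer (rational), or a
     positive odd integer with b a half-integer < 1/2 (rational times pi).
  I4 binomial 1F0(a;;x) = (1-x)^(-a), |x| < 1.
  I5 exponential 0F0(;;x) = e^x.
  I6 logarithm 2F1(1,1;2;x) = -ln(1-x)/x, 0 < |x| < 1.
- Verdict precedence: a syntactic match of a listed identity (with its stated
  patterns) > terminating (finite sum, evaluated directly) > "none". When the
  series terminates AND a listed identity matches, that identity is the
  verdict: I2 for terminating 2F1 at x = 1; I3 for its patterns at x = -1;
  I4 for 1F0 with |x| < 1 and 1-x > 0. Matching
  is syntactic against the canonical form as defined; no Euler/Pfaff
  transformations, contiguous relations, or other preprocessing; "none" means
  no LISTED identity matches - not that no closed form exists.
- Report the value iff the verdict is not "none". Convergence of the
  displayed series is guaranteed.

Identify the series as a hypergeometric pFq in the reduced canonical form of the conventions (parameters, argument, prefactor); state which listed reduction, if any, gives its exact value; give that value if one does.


This is -2/3 * 1F2(-11; -5/3, -1/2; -3) in reduced canonical form. Verdict: terminating - upper parameter -11 makes this a finite sum (last index 11), evaluated exactly. Exact value: 145253537891409848/1705606546875.

Key step: with t_0 = -2/3, the two k-th powers (C = -2/3, x = -3) combine into one argument.
Step ratio: r(k) = (-3) * (k-11) / [(k-5/3) (k-1/2) (k+1)] - rational in k, leading ratio (-3); with t_0 = -2/3, classification follows.


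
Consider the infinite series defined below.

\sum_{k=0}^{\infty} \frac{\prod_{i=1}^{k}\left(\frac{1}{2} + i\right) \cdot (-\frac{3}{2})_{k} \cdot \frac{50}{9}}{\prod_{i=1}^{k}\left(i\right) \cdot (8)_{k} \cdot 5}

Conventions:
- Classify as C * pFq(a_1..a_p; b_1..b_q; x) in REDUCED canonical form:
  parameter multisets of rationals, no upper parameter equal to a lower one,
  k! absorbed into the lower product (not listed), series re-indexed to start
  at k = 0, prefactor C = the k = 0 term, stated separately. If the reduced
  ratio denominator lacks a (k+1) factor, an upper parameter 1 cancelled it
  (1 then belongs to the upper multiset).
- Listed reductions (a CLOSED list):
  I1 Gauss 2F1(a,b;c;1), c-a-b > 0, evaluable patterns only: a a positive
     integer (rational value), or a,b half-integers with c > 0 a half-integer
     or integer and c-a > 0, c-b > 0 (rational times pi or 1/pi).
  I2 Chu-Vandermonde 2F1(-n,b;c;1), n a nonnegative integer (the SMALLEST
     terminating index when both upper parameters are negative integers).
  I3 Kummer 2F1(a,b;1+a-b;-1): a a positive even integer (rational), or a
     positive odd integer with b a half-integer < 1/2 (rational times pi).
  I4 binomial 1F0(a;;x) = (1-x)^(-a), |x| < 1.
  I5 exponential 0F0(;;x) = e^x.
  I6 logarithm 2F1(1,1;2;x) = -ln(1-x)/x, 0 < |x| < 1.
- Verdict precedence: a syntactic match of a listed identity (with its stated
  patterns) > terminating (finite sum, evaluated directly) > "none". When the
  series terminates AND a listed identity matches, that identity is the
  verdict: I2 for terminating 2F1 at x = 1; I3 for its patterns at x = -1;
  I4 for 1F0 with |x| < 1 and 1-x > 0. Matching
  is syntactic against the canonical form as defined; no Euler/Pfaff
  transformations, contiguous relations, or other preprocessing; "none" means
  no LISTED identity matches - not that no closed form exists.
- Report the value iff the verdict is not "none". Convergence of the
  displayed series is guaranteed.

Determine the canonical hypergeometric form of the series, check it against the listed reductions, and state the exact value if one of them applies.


At argument 1: a 2F1 with upper {-\frac{3}{2}, \frac{3}{2}}, lower {8}, scaled by C = \frac{10}{9}. Verdict: Gauss's theorem I1 (half-integer case) fires (x = 1; upper {-\frac{3}{2}, \frac{3}{2}} half-integers, c = 8 in the evaluable pattern). Sum: \frac{16777216}{6498063} / \pi.

The tell: from the first term \frac{10}{9}: the running product (prefactor 10/9) telescopes to a rising factorial.
Step ratio: r(k) = 1 * (k-\frac{3}{2}) (k+\frac{3}{2}) / [(k+8) (k+1)] - rational; roots negated = parameters, x = 1, C = \frac{10}{9}.


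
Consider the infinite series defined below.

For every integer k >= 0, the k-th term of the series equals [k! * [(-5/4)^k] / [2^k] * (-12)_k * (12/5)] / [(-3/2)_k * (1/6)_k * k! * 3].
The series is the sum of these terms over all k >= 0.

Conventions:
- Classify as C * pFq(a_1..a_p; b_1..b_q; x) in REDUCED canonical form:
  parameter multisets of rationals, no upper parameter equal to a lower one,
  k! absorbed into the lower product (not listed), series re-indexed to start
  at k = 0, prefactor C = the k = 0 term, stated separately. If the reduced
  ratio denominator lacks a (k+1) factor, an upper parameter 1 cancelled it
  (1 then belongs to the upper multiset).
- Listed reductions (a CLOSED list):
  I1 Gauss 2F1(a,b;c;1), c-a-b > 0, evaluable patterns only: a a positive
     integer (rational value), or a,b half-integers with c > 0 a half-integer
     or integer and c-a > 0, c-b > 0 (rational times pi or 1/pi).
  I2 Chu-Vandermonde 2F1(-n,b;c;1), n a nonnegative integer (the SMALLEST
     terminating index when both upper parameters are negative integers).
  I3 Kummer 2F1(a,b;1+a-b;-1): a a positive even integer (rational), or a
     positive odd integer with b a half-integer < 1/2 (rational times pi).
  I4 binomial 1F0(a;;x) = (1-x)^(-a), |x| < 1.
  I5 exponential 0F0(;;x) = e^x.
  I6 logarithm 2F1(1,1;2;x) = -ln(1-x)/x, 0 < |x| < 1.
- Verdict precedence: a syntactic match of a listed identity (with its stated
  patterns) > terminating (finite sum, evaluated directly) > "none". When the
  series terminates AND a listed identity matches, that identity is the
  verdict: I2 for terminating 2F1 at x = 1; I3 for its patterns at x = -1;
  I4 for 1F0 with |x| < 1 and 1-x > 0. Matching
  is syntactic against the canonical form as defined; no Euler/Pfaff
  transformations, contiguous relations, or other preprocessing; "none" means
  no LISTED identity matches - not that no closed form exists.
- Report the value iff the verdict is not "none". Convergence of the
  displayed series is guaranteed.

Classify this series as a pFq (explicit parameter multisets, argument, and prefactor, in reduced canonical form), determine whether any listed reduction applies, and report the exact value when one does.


The series (x = -5/8) is 2F2: upper {-12, 1}, lower {-3/2, 1/6}, prefactor 4/5. Verdict: terminating (-12 upstairs). 13 nonzero terms in all; added directly. Its exact value is 19754880354854780489617/3943993119558306815.

First insight: x = (-5/8) and the factorial ratio (C = 4/5) (k+a-1)!/(a-1)! is a rising factorial (a)_k.
Term ratio: r(k) = (-5/8) * (k-12) (k+1) / [(k-3/2) (k+1/6) (k+1)] - rational in k. x = (-5/8); t_0 = 4/5; negate the roots.


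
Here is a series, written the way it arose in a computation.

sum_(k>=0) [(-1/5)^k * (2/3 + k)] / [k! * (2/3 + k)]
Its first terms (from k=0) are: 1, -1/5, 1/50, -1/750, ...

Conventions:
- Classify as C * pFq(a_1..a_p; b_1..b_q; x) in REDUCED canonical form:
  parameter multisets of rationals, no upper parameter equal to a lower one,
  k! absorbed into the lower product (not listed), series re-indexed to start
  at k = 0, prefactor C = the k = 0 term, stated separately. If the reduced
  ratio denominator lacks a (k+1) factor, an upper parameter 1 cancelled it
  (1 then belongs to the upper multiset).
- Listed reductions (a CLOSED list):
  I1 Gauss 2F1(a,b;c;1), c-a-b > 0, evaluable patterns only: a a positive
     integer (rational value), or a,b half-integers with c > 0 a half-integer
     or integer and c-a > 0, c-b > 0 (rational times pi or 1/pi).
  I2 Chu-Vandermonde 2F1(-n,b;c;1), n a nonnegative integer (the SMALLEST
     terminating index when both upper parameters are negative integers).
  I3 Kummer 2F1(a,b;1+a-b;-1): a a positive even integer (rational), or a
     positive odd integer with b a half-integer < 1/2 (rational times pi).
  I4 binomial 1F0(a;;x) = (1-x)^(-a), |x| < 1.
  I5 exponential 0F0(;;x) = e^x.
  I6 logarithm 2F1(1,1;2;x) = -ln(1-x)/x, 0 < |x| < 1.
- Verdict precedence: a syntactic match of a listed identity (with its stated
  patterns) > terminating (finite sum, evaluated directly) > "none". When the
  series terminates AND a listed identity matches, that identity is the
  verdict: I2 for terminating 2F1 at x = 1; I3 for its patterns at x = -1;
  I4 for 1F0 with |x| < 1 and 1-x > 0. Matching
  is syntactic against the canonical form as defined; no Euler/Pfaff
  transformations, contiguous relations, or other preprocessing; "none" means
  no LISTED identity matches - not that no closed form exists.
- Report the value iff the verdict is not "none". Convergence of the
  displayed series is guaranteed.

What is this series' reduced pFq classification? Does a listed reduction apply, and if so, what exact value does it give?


The series (x = -1/5) is 0F0: upper {-}, lower {-}, prefactor 1. Verdict (x = -1/5): the exponential series (I5) applies (the 0F0 exponential series at x = -1/5). Value: e^(-1/5).

Key step: from the first term 1: striking the common factor k + 2/3 reduces the term (C = 1, x = -1/5).
Ratio: r(k) = (-1/5) * 1 / [(k+1)] ; factor over Q: parameters, x = (-1/5), and C = 1.


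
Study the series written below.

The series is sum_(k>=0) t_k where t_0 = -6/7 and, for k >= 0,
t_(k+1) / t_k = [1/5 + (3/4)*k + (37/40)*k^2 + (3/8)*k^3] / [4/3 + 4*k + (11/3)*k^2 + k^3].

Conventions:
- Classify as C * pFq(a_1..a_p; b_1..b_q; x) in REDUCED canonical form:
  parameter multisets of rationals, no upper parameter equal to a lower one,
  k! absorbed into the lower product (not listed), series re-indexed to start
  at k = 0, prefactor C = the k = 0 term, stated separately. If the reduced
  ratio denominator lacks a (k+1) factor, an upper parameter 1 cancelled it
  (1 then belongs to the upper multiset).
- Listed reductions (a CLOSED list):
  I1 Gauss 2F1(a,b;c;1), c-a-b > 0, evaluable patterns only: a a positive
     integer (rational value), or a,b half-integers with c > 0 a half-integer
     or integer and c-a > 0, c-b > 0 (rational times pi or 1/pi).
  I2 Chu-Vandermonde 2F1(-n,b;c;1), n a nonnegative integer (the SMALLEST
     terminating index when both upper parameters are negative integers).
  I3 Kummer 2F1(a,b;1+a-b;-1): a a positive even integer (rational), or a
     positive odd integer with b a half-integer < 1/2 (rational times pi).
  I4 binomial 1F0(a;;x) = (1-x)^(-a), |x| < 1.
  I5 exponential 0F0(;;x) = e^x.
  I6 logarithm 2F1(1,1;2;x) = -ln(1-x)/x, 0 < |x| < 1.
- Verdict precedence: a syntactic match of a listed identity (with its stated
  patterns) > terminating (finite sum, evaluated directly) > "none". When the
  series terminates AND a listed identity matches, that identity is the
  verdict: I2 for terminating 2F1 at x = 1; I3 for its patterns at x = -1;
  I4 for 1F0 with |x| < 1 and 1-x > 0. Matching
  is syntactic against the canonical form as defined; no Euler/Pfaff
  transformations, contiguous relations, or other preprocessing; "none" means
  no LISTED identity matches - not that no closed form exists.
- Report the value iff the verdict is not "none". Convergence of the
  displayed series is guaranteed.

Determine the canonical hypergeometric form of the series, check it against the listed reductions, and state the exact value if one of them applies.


Classification (C = -6/7): 2F1 with upper {4/5, 1}, lower {2}, argument x = 3/8. Verdict: none - this 2F1 at x = 3/8 matches no listed pattern, and upper {4/5, 1} holds no stopper.

Key step: x = (3/8) and the ratio is unreduced: k + 2/3 divides both sides (C = -6/7, x = 3/8).
Consecutive-term ratio: r(k) = (3/8) * (k+4/5) (k+1) / [(k+2) (k+1)] ; factor over Q: parameters, x = (3/8), and C = -6/7.


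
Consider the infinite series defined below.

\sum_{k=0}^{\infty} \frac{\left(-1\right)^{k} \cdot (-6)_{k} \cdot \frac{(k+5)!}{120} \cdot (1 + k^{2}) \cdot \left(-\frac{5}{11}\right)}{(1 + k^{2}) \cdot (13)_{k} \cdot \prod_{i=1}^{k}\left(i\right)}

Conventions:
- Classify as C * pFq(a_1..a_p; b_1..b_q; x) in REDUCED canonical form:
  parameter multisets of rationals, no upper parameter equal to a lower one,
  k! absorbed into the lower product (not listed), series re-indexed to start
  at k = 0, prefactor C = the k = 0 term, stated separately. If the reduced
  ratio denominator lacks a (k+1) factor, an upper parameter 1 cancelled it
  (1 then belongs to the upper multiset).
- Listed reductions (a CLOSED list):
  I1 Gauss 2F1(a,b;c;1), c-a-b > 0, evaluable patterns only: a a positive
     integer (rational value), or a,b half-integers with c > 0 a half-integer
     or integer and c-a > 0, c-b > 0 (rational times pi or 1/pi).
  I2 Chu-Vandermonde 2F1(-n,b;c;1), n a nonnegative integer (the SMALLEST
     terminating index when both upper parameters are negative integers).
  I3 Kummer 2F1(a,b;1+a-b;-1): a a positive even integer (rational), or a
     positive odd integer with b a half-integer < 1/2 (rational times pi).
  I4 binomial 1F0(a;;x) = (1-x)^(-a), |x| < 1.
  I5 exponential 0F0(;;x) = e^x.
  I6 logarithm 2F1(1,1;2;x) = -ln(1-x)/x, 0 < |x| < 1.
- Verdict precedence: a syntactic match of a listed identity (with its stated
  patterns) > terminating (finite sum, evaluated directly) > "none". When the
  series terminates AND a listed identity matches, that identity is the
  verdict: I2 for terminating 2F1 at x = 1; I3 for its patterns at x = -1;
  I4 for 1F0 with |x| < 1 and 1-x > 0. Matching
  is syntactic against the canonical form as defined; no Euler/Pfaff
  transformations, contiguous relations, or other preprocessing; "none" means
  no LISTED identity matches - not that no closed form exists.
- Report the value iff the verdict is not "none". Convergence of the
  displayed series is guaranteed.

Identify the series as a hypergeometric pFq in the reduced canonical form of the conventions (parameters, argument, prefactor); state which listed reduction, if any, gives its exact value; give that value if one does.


At argument -1: a 2F1 with upper {-6, 6}, lower {13}, scaled by C = -\frac{5}{11}. Verdict: this is the Kummer evaluation I3 (x = -1; c = 13 equals 1+a-b for upper {-6, 6}: listed pattern). Sum: -5.

Key observation: t_0 = -\frac{5}{11} here, and the factorial ratio (prefactor -5/11) (k+a-1)!/(a-1)! is a rising factorial (a)_k.
Term ratio: r(k) = -1 * (k-6) (k+6) / [(k+13) (k+1)] ; factor over Q: parameters, x = -1, and C = -\frac{5}{11}.


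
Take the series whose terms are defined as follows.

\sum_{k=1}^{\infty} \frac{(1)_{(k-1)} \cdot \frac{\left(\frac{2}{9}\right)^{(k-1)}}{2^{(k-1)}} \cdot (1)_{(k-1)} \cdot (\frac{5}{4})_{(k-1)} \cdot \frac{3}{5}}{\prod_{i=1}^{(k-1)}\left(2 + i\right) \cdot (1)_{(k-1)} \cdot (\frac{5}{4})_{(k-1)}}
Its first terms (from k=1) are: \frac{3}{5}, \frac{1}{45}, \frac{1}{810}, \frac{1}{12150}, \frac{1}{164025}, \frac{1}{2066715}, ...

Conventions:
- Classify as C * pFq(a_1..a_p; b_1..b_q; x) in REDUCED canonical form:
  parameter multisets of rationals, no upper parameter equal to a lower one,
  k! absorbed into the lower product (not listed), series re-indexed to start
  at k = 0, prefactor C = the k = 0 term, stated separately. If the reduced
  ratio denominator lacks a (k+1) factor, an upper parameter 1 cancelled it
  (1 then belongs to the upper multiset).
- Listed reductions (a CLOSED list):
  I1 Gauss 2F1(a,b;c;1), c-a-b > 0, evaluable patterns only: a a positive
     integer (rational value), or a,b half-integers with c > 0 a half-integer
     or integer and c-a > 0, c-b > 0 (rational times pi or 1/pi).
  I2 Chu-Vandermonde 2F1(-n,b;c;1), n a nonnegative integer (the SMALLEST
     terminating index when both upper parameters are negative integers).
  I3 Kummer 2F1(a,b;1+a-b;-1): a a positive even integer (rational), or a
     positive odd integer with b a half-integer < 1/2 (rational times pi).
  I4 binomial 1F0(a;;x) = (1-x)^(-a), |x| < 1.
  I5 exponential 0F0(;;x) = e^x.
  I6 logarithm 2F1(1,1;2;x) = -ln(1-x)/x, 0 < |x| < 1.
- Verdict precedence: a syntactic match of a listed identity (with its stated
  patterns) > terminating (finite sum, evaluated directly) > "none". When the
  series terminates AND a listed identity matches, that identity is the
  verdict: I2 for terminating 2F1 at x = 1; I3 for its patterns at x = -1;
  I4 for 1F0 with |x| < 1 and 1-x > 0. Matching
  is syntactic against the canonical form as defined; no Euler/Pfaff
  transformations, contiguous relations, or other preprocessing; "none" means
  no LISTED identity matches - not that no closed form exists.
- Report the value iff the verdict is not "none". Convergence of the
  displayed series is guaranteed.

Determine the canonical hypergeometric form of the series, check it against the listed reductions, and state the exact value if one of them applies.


The series (x = \frac{1}{9}) is 2F1: upper {1, 1}, lower {3}, prefactor \frac{3}{5}. Verdict: none. A 2F1 with upper {1, 1} fits none of I1-I6 at x = \frac{1}{9}; the sum runs forever.

Key step: with t_0 = \frac{3}{5}, the lower running product (C = 3/5, x = 1/9) is a rising factorial.
Consecutive-term ratio: r(k) = \frac{1}{9} * (k+1) (k+1) / [(k+3) (k+1)] - rational; roots negated = parameters, x = \frac{1}{9}, C = \frac{3}{5}.


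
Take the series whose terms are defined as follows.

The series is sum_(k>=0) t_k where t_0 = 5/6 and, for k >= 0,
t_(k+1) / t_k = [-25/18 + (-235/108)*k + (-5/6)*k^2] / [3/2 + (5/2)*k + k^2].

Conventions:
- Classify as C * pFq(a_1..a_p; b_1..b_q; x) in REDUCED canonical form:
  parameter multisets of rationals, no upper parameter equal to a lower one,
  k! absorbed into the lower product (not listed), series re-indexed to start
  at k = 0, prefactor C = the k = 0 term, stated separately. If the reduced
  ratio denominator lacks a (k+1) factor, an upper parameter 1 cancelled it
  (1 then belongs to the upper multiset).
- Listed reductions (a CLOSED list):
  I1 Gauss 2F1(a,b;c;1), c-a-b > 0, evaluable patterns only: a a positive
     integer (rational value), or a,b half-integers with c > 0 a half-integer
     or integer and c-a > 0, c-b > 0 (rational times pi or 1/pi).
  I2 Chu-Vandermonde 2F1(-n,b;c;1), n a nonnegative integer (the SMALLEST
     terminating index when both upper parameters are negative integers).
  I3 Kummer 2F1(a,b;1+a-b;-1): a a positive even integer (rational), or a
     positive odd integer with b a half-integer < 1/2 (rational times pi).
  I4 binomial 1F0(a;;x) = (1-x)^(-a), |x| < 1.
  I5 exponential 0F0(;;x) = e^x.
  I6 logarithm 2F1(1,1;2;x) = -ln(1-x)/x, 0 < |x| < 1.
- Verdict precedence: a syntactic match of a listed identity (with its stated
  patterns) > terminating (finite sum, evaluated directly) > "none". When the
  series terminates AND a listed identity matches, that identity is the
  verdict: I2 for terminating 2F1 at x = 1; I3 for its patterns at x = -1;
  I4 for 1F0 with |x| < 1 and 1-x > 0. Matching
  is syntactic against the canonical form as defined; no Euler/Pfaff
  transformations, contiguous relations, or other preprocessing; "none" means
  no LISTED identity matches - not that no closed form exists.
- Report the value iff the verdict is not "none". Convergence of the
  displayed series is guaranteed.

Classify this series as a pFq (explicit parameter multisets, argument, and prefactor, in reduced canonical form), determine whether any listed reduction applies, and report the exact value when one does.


x = -5/6 here; the reduced form reads 1F0, upper {10/9}, lower {-}, C = 5/6. Verdict: the I4 binomial reduction fires (the 1F0 binomial series: exponent -10/9, x = -5/6). Its exact value is (5/6) * (11/6)^(-10/9).

Key step: t_0 = 5/6 here, and the expanded ratio factors over Q; C = 5/6, x = -5/6, roots give parameters.
Step ratio: r(k) = (-5/6) * (k+10/9) / [(k+1)] ; factor over Q: parameters, x = (-5/6), and C = 5/6.


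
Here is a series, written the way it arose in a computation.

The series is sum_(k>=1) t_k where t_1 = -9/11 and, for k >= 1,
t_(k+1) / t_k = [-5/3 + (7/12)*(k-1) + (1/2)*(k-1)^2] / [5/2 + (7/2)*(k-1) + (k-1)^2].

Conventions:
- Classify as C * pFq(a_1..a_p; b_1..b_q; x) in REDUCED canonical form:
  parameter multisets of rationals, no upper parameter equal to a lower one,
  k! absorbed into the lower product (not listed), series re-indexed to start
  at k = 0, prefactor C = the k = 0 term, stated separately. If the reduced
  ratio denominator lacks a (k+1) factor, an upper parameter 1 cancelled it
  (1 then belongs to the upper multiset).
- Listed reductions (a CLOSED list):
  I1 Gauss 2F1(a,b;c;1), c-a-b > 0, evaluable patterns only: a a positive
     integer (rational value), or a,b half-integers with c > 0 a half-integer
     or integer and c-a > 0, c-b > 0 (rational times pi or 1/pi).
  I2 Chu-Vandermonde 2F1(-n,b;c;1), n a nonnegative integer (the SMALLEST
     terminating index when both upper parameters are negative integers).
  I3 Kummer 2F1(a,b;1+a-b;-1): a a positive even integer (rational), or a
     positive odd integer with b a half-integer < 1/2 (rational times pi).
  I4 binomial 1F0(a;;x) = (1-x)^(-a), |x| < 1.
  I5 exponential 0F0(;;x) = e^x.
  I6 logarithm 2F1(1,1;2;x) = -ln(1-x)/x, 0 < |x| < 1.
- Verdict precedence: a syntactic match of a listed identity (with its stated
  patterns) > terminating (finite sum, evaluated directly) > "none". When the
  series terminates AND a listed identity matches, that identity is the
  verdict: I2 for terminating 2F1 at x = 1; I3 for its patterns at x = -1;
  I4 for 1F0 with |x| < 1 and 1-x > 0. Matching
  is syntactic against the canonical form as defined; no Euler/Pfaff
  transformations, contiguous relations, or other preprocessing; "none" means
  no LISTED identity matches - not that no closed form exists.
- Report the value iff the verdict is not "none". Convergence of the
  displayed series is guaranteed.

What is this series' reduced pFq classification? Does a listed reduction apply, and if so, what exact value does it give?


Classification (C = -9/11): 1F0 with upper {-4/3}, lower {-}, argument x = 1/2. Verdict (x = 1/2): the I4 binomial reduction applies (the 1F0 binomial series: exponent 4/3, x = 1/2). Hence: (-9/11) * (1/2)^(4/3).

Key observation: t_0 being -9/11, the expanded ratio factors over Q; C = -9/11, roots give parameters.
Step ratio: r(k) = (1/2) * (k-4/3) / [(k+1)] - rational in k. x = (1/2); t_0 = -9/11; negate the roots.


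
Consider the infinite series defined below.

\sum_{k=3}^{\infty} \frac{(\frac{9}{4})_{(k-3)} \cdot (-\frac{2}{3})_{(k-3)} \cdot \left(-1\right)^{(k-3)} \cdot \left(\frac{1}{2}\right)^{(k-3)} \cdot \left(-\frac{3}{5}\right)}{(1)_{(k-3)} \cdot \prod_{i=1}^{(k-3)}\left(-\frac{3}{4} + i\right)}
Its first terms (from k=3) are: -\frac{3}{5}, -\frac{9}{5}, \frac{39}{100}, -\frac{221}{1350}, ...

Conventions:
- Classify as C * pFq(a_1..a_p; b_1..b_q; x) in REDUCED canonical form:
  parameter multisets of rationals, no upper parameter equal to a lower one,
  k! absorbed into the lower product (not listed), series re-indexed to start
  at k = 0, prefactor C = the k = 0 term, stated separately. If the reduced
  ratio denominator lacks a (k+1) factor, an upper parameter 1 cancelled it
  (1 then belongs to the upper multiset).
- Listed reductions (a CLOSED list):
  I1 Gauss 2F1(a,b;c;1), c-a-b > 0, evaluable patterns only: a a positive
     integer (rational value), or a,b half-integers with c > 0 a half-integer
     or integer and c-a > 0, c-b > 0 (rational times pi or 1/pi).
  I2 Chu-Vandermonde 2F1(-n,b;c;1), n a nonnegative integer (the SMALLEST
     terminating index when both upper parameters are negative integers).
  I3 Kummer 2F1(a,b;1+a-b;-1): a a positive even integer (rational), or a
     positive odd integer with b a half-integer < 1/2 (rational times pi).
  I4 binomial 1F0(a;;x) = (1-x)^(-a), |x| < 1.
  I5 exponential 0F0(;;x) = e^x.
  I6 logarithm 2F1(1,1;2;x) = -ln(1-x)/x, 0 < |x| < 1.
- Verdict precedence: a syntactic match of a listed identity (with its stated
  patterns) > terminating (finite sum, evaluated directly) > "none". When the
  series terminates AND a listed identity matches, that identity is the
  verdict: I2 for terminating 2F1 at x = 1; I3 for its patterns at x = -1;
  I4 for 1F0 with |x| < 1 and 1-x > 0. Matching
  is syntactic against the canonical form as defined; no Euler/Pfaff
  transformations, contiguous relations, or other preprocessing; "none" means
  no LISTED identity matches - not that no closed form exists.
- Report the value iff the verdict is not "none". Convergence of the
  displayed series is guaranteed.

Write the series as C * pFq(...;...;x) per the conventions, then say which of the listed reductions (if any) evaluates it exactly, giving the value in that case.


This is -\frac{3}{5} * 2F1(-\frac{2}{3}, \frac{9}{4}; \frac{1}{4}; -\frac{1}{2}) in reduced canonical form. Verdict: no listed reduction: x = -\frac{1}{2} and upper {-\frac{2}{3}, \frac{9}{4}} fail every I1-I6 pattern.

Key step: from the first term -\frac{3}{5}: (1)_k (C = -3/5) is k! itself.
Adjacent-term ratio: r(k) = -\frac{1}{2} * (k-\frac{2}{3}) (k+\frac{9}{4}) / [(k+\frac{1}{4}) (k+1)] ; factor over Q: parameters, x = -\frac{1}{2}, and C = -\frac{3}{5}.


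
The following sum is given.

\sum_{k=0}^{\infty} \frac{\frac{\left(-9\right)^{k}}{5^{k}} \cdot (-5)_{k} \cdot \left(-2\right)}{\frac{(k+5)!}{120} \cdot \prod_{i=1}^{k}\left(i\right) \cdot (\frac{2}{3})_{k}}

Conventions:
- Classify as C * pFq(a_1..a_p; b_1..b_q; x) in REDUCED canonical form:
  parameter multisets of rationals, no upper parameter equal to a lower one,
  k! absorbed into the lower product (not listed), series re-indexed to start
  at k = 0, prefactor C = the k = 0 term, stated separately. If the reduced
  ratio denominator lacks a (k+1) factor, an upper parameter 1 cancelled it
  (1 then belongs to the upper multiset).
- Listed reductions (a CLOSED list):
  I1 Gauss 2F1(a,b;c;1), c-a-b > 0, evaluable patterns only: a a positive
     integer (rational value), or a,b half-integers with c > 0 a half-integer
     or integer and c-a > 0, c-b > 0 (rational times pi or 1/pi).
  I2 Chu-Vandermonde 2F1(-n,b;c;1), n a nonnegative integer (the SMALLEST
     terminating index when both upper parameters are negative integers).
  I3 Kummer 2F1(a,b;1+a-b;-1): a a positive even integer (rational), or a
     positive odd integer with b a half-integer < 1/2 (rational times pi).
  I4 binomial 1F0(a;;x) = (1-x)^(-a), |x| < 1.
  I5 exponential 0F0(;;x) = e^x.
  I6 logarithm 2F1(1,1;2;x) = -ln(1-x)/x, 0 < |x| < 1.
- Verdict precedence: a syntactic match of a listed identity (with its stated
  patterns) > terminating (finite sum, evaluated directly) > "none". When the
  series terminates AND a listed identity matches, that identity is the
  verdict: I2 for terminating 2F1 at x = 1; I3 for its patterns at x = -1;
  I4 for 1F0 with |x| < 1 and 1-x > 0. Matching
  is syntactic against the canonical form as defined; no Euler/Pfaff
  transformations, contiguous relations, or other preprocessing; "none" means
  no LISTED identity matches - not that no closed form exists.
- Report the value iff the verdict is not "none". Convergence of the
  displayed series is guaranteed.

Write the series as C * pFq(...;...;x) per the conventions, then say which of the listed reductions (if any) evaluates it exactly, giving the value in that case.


The tell: x = -\frac{9}{5} and the denominator's factorial ratio (prefactor -2) is a lower Pochhammer.
Term ratio: r(k) = -\frac{9}{5} * (k-5) / [(k+\frac{2}{3}) (k+6) (k+1)] - poly over poly, x = -\frac{9}{5} from leading terms; C = -2 at k = 0.

At argument -\frac{9}{5}: a 1F2 with upper {-5}, lower {\frac{2}{3}, 6}, scaled by C = -2. Verdict: terminating. (-5)_k vanishes past k = 5, leaving a 6-term sum, computed directly. Exact value: -\frac{172673006941}{21560000000}.


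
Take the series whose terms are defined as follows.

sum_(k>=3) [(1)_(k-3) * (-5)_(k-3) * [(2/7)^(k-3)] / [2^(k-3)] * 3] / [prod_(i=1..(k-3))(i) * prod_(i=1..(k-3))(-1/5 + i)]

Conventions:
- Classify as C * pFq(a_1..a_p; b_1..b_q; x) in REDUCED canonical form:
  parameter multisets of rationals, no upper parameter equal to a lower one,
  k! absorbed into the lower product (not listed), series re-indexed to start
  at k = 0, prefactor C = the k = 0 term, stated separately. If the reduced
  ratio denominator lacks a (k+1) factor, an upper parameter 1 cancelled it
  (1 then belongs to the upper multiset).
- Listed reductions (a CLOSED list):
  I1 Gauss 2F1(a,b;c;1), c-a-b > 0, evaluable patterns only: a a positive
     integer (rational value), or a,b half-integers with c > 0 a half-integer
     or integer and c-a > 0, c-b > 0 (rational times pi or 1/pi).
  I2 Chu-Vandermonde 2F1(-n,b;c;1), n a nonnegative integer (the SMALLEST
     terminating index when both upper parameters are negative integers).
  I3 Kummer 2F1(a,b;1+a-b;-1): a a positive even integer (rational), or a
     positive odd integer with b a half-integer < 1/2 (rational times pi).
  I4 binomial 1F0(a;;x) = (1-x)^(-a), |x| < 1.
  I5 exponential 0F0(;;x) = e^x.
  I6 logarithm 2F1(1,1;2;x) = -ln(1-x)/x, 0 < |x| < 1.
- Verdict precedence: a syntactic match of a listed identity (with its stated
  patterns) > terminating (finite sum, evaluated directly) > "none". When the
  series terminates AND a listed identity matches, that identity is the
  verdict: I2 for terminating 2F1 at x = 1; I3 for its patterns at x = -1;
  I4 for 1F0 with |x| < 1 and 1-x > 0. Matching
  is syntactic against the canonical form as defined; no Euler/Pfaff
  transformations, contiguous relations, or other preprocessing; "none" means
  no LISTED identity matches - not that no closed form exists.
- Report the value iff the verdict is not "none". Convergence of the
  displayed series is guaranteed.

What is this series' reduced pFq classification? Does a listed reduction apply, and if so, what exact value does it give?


The tell: t_0 = 3 here, and the lower running product (C = 3, x = 1/7) is a rising factorial.
Term ratio: r(k) = (1/7) * (k-5) (k+1) / [(k+4/5) (k+1)] ; factor over Q: parameters, x = (1/7), and C = 3.

The series (x = 1/7) is 2F1: upper {-5, 1}, lower {4/5}, prefactor 3. Verdict: terminating. (-5)_k vanishes past k = 5, leaving a 6-term sum, computed directly. Sum: 18796619/17882648.


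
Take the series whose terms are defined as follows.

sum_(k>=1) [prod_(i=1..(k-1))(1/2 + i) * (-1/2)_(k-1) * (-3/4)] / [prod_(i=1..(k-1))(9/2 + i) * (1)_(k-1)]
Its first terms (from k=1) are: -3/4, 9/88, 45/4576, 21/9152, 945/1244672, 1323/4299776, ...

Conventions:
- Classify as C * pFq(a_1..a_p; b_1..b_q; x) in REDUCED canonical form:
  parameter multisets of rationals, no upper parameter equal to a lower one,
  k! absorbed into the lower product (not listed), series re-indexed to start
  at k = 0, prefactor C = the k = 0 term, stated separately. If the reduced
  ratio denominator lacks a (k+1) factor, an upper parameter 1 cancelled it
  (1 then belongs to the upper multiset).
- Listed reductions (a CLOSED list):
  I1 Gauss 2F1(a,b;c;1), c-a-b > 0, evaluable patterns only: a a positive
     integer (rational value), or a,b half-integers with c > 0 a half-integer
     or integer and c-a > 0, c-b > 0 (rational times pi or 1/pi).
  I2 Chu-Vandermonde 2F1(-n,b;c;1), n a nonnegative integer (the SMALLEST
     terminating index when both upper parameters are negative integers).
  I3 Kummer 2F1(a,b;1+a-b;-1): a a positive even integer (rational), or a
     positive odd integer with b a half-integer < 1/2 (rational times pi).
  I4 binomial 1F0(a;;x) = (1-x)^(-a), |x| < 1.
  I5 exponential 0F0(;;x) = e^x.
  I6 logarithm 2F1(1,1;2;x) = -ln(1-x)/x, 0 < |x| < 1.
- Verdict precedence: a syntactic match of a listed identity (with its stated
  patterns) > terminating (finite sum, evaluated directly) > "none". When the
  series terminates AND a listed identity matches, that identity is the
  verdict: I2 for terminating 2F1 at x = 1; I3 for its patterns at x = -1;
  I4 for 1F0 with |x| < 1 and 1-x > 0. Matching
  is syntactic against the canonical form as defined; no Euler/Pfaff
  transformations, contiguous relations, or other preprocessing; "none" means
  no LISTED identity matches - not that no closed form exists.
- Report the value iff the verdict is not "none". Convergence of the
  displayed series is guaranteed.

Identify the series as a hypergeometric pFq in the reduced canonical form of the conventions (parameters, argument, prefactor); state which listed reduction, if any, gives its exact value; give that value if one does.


This is -3/4 * 2F1(-1/2, 3/2; 11/2; 1) in reduced canonical form. Verdict: Gauss (I1, half-integer pattern) matches (x = 1; upper {-1/2, 3/2} half-integers, c = 11/2 in the evaluable pattern). Exact value: (-6615/32768) * pi.

The tell: t_0 being -3/4, (1)_k (C = -3/4, x = 1) is k! itself.
Consecutive-term ratio: r(k) = 1 * (k-1/2) (k+3/2) / [(k+11/2) (k+1)] - rational in k. x = 1; t_0 = -3/4; negate the roots.
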